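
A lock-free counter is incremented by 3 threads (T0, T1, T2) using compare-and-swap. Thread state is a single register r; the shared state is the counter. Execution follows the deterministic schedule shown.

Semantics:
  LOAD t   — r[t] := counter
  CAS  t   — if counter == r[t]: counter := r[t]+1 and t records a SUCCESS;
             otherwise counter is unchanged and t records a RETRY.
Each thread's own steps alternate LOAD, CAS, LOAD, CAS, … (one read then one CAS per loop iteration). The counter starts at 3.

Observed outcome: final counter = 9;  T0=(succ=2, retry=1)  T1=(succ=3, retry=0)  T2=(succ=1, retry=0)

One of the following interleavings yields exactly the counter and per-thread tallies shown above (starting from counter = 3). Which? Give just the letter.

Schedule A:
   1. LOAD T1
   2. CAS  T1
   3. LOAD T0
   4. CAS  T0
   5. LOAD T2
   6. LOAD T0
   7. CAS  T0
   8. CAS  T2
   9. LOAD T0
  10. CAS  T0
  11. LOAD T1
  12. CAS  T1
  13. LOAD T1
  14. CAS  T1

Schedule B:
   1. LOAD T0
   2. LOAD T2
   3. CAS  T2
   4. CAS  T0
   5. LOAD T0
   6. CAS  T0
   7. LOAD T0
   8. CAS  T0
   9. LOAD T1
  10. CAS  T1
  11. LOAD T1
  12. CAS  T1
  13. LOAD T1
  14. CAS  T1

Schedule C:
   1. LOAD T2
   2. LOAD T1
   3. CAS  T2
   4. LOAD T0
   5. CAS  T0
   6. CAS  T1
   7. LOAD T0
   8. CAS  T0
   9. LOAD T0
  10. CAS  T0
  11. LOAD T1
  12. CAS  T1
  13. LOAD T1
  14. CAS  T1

Simulating candidate B:
step 1: T0 LOAD ⇒ load; ctr=3 reg=3
step 2: T2 LOAD ⇒ load; ctr=3 reg=3
step 3: T2 CAS ⇒ ok; ctr=4 reg=3
step 4: T0 CAS ⇒ retry; ctr=4 reg=3
step 5: T0 LOAD ⇒ load; ctr=4 reg=4
step 6: T0 CAS ⇒ ok; ctr=5 reg=4
step 7: T0 LOAD ⇒ load; ctr=5 reg=5
step 8: T0 CAS ⇒ ok; ctr=6 reg=5
step 9: T1 LOAD ⇒ load; ctr=6 reg=6
step 10: T1 CAS ⇒ ok; ctr=7 reg=6
step 11: T1 LOAD ⇒ load; ctr=7 reg=7
step 12: T1 CAS ⇒ ok; ctr=8 reg=7
step 13: T1 LOAD ⇒ load; ctr=8 reg=8
step 14: T1 CAS ⇒ ok; ctr=9 reg=8

B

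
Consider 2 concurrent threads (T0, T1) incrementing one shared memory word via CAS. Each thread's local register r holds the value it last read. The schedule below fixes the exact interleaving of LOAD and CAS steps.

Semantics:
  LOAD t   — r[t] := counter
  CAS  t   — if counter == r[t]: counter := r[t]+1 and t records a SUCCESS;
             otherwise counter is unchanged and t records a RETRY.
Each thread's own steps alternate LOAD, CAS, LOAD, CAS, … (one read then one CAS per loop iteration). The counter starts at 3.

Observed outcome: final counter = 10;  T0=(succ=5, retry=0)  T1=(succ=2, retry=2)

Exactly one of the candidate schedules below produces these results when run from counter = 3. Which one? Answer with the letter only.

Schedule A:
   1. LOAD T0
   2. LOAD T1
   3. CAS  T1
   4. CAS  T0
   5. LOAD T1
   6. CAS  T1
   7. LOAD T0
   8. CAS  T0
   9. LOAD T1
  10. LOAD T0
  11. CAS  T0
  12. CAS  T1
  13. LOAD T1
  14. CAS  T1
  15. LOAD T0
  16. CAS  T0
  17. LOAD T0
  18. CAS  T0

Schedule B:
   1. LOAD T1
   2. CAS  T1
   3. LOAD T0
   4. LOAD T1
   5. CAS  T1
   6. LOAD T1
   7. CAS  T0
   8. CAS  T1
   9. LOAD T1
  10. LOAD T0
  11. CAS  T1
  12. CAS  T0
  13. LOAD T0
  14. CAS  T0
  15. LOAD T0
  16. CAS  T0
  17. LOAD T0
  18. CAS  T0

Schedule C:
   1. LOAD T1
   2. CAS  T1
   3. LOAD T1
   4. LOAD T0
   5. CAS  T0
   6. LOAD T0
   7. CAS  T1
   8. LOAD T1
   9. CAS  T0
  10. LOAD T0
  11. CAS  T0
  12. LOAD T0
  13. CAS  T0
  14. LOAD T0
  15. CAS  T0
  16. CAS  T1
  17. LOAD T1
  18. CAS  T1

C

Tracing schedule C:
1. LOAD T1 → mem=3 r[T1]=3 [LOAD]
2. CAS T1 → mem=4 r[T1]=3 [OK]
3. LOAD T1 → mem=4 r[T1]=4 [LOAD]
4. LOAD T0 → mem=4 r[T0]=4 [LOAD]
5. CAS T0 → mem=5 r[T0]=4 [OK]
6. LOAD T0 → mem=5 r[T0]=5 [LOAD]
7. CAS T1 → mem=5 r[T1]=4 [RETRY]
8. LOAD T1 → mem=5 r[T1]=5 [LOAD]
9. CAS T0 → mem=6 r[T0]=5 [OK]
10. LOAD T0 → mem=6 r[T0]=6 [LOAD]
11. CAS T0 → mem=7 r[T0]=6 [OK]
12. LOAD T0 → mem=7 r[T0]=7 [LOAD]
13. CAS T0 → mem=8 r[T0]=7 [OK]
14. LOAD T0 → mem=8 r[T0]=8 [LOAD]
15. CAS T0 → mem=9 r[T0]=8 [OK]
16. CAS T1 → mem=9 r[T1]=5 [RETRY]
17. LOAD T1 → mem=9 r[T1]=9 [LOAD]
18. CAS T1 → mem=10 r[T1]=9 [OK]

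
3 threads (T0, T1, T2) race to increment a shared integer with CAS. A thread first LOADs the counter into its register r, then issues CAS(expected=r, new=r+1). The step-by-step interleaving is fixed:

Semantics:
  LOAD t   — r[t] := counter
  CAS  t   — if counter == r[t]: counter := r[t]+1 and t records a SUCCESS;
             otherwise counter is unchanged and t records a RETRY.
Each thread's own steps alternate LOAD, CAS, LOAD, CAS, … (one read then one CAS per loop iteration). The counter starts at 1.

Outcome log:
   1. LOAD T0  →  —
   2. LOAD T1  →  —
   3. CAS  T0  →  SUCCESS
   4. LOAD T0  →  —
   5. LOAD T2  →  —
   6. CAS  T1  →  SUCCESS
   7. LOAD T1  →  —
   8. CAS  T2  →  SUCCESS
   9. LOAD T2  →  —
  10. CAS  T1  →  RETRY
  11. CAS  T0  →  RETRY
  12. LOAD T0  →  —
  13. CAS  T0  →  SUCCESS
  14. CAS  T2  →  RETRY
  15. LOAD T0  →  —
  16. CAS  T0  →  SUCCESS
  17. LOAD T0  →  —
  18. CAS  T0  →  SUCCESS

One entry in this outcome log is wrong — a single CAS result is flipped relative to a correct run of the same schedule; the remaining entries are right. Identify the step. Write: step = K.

step = 6

Reference trace:
[1] T0.load  rd  (counter 1, T0.r 1)
[2] T1.load  rd  (counter 1, T1.r 1)
[3] T0.cas  hit  (counter 2, T0.r 1)
[4] T0.load  rd  (counter 2, T0.r 2)
[5] T2.load  rd  (counter 2, T2.r 2)
[6] T1.cas  miss  (counter 2, T1.r 1)
[7] T1.load  rd  (counter 2, T1.r 2)
[8] T2.cas  hit  (counter 3, T2.r 2)
[9] T2.load  rd  (counter 3, T2.r 3)
[10] T1.cas  miss  (counter 3, T1.r 2)
[11] T0.cas  miss  (counter 3, T0.r 2)
[12] T0.load  rd  (counter 3, T0.r 3)
[13] T0.cas  hit  (counter 4, T0.r 3)
[14] T2.cas  miss  (counter 4, T2.r 3)
[15] T0.load  rd  (counter 4, T0.r 4)
[16] T0.cas  hit  (counter 5, T0.r 4)
[17] T0.load  rd  (counter 5, T0.r 5)
[18] T0.cas  hit  (counter 6, T0.r 5)
Mismatch at 6.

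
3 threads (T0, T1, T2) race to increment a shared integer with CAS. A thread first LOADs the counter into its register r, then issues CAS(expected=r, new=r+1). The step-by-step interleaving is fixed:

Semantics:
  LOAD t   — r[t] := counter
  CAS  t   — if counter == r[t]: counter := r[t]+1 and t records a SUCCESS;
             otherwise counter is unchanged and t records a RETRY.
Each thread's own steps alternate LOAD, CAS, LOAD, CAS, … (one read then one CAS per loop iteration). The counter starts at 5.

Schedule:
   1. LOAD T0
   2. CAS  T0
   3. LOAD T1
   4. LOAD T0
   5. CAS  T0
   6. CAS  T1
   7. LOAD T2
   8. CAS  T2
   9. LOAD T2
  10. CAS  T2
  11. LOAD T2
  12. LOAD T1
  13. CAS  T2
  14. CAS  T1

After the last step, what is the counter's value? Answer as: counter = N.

step 1: T0 LOAD ⇒ load; ctr=5 reg=5
step 2: T0 CAS ⇒ ok; ctr=6 reg=5
step 3: T1 LOAD ⇒ load; ctr=6 reg=6
step 4: T0 LOAD ⇒ load; ctr=6 reg=6
step 5: T0 CAS ⇒ ok; ctr=7 reg=6
step 6: T1 CAS ⇒ retry; ctr=7 reg=6
step 7: T2 LOAD ⇒ load; ctr=7 reg=7
step 8: T2 CAS ⇒ ok; ctr=8 reg=7
step 9: T2 LOAD ⇒ load; ctr=8 reg=8
step 10: T2 CAS ⇒ ok; ctr=9 reg=8
step 11: T2 LOAD ⇒ load; ctr=9 reg=9
step 12: T1 LOAD ⇒ load; ctr=9 reg=9
step 13: T2 CAS ⇒ ok; ctr=10 reg=9
step 14: T1 CAS ⇒ retry; ctr=10 reg=9

counter = 10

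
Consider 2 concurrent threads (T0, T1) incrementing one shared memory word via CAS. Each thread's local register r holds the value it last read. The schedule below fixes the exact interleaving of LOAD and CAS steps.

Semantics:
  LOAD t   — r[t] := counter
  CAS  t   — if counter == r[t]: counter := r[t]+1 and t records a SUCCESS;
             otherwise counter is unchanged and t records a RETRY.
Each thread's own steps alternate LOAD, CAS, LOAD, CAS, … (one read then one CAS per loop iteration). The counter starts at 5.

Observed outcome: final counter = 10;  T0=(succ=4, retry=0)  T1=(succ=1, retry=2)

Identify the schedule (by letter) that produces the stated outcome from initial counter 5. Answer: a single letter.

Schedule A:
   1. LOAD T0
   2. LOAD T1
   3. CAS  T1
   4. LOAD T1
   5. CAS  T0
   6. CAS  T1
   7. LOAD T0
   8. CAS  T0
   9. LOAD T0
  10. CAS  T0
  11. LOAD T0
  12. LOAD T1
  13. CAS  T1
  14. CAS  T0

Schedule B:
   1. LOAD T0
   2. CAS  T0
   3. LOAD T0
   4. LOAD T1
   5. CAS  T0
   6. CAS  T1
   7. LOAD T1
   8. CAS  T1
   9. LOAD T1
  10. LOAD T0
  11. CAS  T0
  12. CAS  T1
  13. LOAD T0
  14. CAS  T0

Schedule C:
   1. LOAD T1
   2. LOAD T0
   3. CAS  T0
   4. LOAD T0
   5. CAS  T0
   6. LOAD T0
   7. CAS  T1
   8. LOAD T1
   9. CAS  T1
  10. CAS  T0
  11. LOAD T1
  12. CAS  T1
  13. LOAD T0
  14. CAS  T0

B

Tracing schedule B:
#1 T0 reads 5
#2 T0 CAS(5→6) writes; counter now 6
#3 T0 reads 6
#4 T1 reads 6
#5 T0 CAS(6→7) writes; counter now 7
#6 T1 CAS(6→7) fails; counter now 7
#7 T1 reads 7
#8 T1 CAS(7→8) writes; counter now 8
#9 T1 reads 8
#10 T0 reads 8
#11 T0 CAS(8→9) writes; counter now 9
#12 T1 CAS(8→9) fails; counter now 9
#13 T0 reads 9
#14 T0 CAS(9→10) writes; counter now 10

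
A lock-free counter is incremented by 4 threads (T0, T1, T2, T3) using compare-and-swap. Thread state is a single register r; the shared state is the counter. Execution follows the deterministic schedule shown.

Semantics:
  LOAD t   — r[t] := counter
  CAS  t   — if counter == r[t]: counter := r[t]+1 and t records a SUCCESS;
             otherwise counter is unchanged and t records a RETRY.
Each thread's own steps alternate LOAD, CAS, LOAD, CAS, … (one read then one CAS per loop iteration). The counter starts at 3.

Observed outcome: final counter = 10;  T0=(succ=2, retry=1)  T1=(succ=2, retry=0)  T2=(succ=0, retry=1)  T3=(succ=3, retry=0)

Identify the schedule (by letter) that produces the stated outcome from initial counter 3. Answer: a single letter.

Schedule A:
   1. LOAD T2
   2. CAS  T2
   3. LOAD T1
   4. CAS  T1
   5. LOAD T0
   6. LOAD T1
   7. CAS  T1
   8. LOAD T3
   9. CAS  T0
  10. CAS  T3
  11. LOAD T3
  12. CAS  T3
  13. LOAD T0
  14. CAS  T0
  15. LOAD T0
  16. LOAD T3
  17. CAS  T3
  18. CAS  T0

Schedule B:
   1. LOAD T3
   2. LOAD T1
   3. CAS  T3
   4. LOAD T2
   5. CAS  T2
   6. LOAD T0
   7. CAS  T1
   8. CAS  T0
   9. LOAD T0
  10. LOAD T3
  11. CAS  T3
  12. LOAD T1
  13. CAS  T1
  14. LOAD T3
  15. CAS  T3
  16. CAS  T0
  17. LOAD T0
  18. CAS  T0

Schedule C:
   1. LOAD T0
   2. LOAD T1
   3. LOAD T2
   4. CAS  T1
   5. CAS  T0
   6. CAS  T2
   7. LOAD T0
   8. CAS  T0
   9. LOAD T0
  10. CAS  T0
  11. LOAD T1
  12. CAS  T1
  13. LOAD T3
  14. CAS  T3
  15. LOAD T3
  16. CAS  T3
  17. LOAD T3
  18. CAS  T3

C

Run C:
[1] T0.load  rd  (counter 3, T0.r 3)
[2] T1.load  rd  (counter 3, T1.r 3)
[3] T2.load  rd  (counter 3, T2.r 3)
[4] T1.cas  hit  (counter 4, T1.r 3)
[5] T0.cas  miss  (counter 4, T0.r 3)
[6] T2.cas  miss  (counter 4, T2.r 3)
[7] T0.load  rd  (counter 4, T0.r 4)
[8] T0.cas  hit  (counter 5, T0.r 4)
[9] T0.load  rd  (counter 5, T0.r 5)
[10] T0.cas  hit  (counter 6, T0.r 5)
[11] T1.load  rd  (counter 6, T1.r 6)
[12] T1.cas  hit  (counter 7, T1.r 6)
[13] T3.load  rd  (counter 7, T3.r 7)
[14] T3.cas  hit  (counter 8, T3.r 7)
[15] T3.load  rd  (counter 8, T3.r 8)
[16] T3.cas  hit  (counter 9, T3.r 8)
[17] T3.load  rd  (counter 9, T3.r 9)
[18] T3.cas  hit  (counter 10, T3.r 9)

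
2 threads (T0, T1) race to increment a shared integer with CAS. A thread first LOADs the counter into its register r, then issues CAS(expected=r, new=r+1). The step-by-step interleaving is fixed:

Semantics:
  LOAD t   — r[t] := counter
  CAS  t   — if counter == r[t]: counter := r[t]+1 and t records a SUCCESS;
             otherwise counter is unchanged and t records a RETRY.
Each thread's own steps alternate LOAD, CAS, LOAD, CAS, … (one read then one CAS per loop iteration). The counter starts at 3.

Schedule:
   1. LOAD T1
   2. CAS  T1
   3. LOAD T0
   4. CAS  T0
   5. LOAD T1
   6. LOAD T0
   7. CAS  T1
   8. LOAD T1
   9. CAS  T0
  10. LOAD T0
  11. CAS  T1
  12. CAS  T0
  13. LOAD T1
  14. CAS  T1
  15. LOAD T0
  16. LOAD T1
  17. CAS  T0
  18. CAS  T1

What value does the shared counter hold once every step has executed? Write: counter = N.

#1 T1 reads 3
#2 T1 CAS(3→4) writes; counter now 4
#3 T0 reads 4
#4 T0 CAS(4→5) writes; counter now 5
#5 T1 reads 5
#6 T0 reads 5
#7 T1 CAS(5→6) writes; counter now 6
#8 T1 reads 6
#9 T0 CAS(5→6) fails; counter now 6
#10 T0 reads 6
#11 T1 CAS(6→7) writes; counter now 7
#12 T0 CAS(6→7) fails; counter now 7
#13 T1 reads 7
#14 T1 CAS(7→8) writes; counter now 8
#15 T0 reads 8
#16 T1 reads 8
#17 T0 CAS(8→9) writes; counter now 9
#18 T1 CAS(8→9) fails; counter now 9

counter = 9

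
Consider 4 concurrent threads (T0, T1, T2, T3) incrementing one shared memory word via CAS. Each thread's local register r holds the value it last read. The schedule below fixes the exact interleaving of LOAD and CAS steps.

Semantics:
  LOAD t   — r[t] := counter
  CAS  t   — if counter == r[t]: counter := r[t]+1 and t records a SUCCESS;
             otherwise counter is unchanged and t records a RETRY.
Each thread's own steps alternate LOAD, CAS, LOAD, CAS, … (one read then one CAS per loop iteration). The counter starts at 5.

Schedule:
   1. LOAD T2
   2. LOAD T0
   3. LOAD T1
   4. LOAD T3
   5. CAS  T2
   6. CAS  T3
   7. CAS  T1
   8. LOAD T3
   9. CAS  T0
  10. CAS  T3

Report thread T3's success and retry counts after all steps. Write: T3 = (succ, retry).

#1 T2 reads 5
#2 T0 reads 5
#3 T1 reads 5
#4 T3 reads 5
#5 T2 CAS(5→6) writes; counter now 6
#6 T3 CAS(5→6) fails; counter now 6
#7 T1 CAS(5→6) fails; counter now 6
#8 T3 reads 6
#9 T0 CAS(5→6) fails; counter now 6
#10 T3 CAS(6→7) writes; counter now 7

T3 = (1, 1)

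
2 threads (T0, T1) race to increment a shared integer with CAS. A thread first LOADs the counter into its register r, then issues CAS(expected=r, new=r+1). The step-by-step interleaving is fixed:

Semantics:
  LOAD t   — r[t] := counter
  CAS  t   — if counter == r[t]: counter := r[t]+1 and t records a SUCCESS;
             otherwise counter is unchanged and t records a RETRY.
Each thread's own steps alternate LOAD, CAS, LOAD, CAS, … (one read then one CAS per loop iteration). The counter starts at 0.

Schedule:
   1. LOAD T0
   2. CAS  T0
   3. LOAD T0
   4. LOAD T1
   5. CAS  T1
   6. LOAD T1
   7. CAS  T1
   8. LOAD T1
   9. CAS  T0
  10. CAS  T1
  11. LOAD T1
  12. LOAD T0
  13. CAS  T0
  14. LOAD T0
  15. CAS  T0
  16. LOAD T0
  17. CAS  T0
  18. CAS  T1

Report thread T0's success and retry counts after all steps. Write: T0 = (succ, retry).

[1] T0.load  rd  (counter 0, T0.r 0)
[2] T0.cas  hit  (counter 1, T0.r 0)
[3] T0.load  rd  (counter 1, T0.r 1)
[4] T1.load  rd  (counter 1, T1.r 1)
[5] T1.cas  hit  (counter 2, T1.r 1)
[6] T1.load  rd  (counter 2, T1.r 2)
[7] T1.cas  hit  (counter 3, T1.r 2)
[8] T1.load  rd  (counter 3, T1.r 3)
[9] T0.cas  miss  (counter 3, T0.r 1)
[10] T1.cas  hit  (counter 4, T1.r 3)
[11] T1.load  rd  (counter 4, T1.r 4)
[12] T0.load  rd  (counter 4, T0.r 4)
[13] T0.cas  hit  (counter 5, T0.r 4)
[14] T0.load  rd  (counter 5, T0.r 5)
[15] T0.cas  hit  (counter 6, T0.r 5)
[16] T0.load  rd  (counter 6, T0.r 6)
[17] T0.cas  hit  (counter 7, T0.r 6)
[18] T1.cas  miss  (counter 7, T1.r 4)

T0 = (4, 1)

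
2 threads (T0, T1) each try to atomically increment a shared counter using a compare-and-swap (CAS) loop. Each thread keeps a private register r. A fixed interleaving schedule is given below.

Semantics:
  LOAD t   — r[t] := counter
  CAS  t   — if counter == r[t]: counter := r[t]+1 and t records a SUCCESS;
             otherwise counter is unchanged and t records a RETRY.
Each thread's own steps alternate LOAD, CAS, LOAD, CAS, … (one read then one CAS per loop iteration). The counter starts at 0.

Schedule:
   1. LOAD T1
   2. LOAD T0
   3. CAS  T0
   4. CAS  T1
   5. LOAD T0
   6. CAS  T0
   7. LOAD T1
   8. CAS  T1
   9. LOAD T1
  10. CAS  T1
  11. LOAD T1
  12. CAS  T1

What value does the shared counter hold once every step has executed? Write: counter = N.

counter = 5

T1 LOAD — after: cnt=0, r=0 — load
T0 LOAD — after: cnt=0, r=0 — load
T0 CAS — after: cnt=1, r=0 — ok
T1 CAS — after: cnt=1, r=0 — retry
T0 LOAD — after: cnt=1, r=1 — load
T0 CAS — after: cnt=2, r=1 — ok
T1 LOAD — after: cnt=2, r=2 — load
T1 CAS — after: cnt=3, r=2 — ok
T1 LOAD — after: cnt=3, r=3 — load
T1 CAS — after: cnt=4, r=3 — ok
T1 LOAD — after: cnt=4, r=4 — load
T1 CAS — after: cnt=5, r=4 — ok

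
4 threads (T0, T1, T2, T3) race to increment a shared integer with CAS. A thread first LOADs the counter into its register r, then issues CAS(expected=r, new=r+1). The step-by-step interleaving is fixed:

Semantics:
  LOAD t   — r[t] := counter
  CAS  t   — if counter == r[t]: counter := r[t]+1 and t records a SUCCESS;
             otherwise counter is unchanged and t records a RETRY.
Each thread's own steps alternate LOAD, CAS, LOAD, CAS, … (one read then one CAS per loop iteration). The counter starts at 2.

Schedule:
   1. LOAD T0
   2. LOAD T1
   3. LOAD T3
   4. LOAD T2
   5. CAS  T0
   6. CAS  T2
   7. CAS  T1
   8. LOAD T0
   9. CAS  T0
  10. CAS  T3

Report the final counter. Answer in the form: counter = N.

counter = 4

1. LOAD T0 → mem=2 r[T0]=2 [LOAD]
2. LOAD T1 → mem=2 r[T1]=2 [LOAD]
3. LOAD T3 → mem=2 r[T3]=2 [LOAD]
4. LOAD T2 → mem=2 r[T2]=2 [LOAD]
5. CAS T0 → mem=3 r[T0]=2 [OK]
6. CAS T2 → mem=3 r[T2]=2 [RETRY]
7. CAS T1 → mem=3 r[T1]=2 [RETRY]
8. LOAD T0 → mem=3 r[T0]=3 [LOAD]
9. CAS T0 → mem=4 r[T0]=3 [OK]
10. CAS T3 → mem=4 r[T3]=2 [RETRY]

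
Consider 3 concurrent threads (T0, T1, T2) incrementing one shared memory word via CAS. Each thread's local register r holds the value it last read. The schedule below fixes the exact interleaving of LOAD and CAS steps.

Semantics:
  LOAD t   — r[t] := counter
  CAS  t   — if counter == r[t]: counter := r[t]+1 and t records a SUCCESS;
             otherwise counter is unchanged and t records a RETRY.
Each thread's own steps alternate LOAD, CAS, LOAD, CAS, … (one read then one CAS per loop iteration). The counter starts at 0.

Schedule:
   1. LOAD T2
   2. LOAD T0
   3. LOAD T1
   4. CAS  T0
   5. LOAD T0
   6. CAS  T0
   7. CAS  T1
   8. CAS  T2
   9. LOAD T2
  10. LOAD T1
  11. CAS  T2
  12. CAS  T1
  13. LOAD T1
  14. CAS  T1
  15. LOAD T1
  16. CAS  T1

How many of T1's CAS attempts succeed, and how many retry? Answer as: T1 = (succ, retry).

T1 = (2, 2)

   1) LOAD T2:  M=0  r_T2=0
   2) LOAD T0:  M=0  r_T0=0
   3) LOAD T1:  M=0  r_T1=0
   4) CAS  T0:  M=1  r_T0=0 ✓
   5) LOAD T0:  M=1  r_T0=1
   6) CAS  T0:  M=2  r_T0=1 ✓
   7) CAS  T1:  M=2  r_T1=0 ✗
   8) CAS  T2:  M=2  r_T2=0 ✗
   9) LOAD T2:  M=2  r_T2=2
  10) LOAD T1:  M=2  r_T1=2
  11) CAS  T2:  M=3  r_T2=2 ✓
  12) CAS  T1:  M=3  r_T1=2 ✗
  13) LOAD T1:  M=3  r_T1=3
  14) CAS  T1:  M=4  r_T1=3 ✓
  15) LOAD T1:  M=4  r_T1=4
  16) CAS  T1:  M=5  r_T1=4 ✓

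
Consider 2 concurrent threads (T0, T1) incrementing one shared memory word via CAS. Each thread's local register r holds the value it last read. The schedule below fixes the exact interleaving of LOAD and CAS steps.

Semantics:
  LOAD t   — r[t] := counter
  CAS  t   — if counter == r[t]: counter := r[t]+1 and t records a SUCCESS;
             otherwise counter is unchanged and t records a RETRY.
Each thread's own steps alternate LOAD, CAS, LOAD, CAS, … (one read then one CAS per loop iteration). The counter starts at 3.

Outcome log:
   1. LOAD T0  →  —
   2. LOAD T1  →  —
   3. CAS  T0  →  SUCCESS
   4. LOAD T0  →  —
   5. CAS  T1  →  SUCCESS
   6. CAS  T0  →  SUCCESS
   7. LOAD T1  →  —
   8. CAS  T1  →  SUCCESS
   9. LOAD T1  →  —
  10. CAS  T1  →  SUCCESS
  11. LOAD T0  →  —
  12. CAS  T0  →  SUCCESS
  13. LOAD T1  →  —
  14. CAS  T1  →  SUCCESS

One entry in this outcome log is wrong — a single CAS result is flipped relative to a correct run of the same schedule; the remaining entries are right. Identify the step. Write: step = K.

Correct run:
T0 LOAD — after: cnt=3, r=3 — load
T1 LOAD — after: cnt=3, r=3 — load
T0 CAS — after: cnt=4, r=3 — ok
T0 LOAD — after: cnt=4, r=4 — load
T1 CAS — after: cnt=4, r=3 — retry
T0 CAS — after: cnt=5, r=4 — ok
T1 LOAD — after: cnt=5, r=5 — load
T1 CAS — after: cnt=6, r=5 — ok
T1 LOAD — after: cnt=6, r=6 — load
T1 CAS — after: cnt=7, r=6 — ok
T0 LOAD — after: cnt=7, r=7 — load
T0 CAS — after: cnt=8, r=7 — ok
T1 LOAD — after: cnt=8, r=8 — load
T1 CAS — after: cnt=9, r=8 — ok
Log disagrees first at step 5.

step = 5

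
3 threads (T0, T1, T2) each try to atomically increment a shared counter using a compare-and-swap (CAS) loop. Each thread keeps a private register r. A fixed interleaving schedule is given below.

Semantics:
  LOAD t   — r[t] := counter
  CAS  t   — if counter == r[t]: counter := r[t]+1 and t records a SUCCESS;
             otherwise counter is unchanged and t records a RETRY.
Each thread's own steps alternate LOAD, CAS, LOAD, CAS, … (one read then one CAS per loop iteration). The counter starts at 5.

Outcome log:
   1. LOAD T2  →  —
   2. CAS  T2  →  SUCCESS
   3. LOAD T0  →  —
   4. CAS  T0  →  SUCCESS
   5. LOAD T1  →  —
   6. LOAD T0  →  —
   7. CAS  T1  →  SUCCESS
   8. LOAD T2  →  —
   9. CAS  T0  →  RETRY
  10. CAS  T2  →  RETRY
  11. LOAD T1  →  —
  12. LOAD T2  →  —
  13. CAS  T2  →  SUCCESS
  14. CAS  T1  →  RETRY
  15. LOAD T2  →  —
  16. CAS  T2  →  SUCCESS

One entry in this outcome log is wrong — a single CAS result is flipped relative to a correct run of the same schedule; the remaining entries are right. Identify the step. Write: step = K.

Re-executing:
#1 T2 reads 5
#2 T2 CAS(5→6) writes; counter now 6
#3 T0 reads 6
#4 T0 CAS(6→7) writes; counter now 7
#5 T1 reads 7
#6 T0 reads 7
#7 T1 CAS(7→8) writes; counter now 8
#8 T2 reads 8
#9 T0 CAS(7→8) fails; counter now 8
#10 T2 CAS(8→9) writes; counter now 9
#11 T1 reads 9
#12 T2 reads 9
#13 T2 CAS(9→10) writes; counter now 10
#14 T1 CAS(9→10) fails; counter now 10
#15 T2 reads 10
#16 T2 CAS(10→11) writes; counter now 11
Mismatch at 10.

step = 10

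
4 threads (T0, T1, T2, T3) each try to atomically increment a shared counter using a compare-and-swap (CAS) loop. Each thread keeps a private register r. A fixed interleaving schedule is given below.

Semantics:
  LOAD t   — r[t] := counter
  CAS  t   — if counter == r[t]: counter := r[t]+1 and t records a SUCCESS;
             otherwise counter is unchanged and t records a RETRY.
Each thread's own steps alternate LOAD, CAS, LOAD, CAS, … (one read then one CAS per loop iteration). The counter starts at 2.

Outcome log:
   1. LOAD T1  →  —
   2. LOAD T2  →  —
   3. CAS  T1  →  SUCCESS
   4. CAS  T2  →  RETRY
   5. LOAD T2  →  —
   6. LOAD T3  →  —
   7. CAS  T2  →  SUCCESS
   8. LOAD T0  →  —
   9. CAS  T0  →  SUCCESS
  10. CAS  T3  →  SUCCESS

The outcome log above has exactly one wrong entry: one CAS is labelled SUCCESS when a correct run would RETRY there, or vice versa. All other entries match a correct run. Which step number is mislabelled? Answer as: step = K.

Correct run:
1. LOAD T1 → mem=2 r[T1]=2 [LOAD]
2. LOAD T2 → mem=2 r[T2]=2 [LOAD]
3. CAS T1 → mem=3 r[T1]=2 [OK]
4. CAS T2 → mem=3 r[T2]=2 [RETRY]
5. LOAD T2 → mem=3 r[T2]=3 [LOAD]
6. LOAD T3 → mem=3 r[T3]=3 [LOAD]
7. CAS T2 → mem=4 r[T2]=3 [OK]
8. LOAD T0 → mem=4 r[T0]=4 [LOAD]
9. CAS T0 → mem=5 r[T0]=4 [OK]
10. CAS T3 → mem=5 r[T3]=3 [RETRY]
Mismatch at 10.

step = 10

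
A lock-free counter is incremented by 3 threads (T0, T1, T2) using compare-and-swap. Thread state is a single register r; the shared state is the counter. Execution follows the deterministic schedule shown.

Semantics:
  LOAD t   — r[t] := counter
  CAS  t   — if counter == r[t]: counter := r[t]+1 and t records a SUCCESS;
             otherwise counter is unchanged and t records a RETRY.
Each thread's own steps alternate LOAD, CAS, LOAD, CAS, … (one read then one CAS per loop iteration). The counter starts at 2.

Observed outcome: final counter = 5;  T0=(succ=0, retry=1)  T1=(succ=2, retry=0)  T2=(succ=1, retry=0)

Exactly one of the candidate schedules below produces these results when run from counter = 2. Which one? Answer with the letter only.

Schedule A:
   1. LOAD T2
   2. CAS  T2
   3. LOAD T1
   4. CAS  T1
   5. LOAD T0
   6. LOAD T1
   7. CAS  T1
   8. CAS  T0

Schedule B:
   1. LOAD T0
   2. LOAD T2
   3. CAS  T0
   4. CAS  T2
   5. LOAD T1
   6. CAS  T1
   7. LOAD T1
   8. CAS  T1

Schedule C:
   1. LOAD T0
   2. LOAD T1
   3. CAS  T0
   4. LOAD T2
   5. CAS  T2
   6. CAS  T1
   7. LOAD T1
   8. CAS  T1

Simulating candidate A:
step 1: T2 LOAD ⇒ load; ctr=2 reg=2
step 2: T2 CAS ⇒ ok; ctr=3 reg=2
step 3: T1 LOAD ⇒ load; ctr=3 reg=3
step 4: T1 CAS ⇒ ok; ctr=4 reg=3
step 5: T0 LOAD ⇒ load; ctr=4 reg=4
step 6: T1 LOAD ⇒ load; ctr=4 reg=4
step 7: T1 CAS ⇒ ok; ctr=5 reg=4
step 8: T0 CAS ⇒ retry; ctr=5 reg=4

A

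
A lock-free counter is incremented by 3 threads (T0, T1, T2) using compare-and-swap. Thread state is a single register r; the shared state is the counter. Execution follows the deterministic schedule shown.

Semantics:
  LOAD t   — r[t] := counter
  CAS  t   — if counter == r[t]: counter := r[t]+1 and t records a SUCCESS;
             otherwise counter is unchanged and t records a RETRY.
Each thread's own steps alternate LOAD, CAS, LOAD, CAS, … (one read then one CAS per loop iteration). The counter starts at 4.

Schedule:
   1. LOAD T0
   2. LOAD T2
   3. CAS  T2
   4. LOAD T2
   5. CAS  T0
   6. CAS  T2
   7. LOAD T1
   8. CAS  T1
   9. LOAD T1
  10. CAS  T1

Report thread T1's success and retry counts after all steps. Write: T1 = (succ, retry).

   1) LOAD T0:  M=4  r_T0=4
   2) LOAD T2:  M=4  r_T2=4
   3) CAS  T2:  M=5  r_T2=4 ✓
   4) LOAD T2:  M=5  r_T2=5
   5) CAS  T0:  M=5  r_T0=4 ✗
   6) CAS  T2:  M=6  r_T2=5 ✓
   7) LOAD T1:  M=6  r_T1=6
   8) CAS  T1:  M=7  r_T1=6 ✓
   9) LOAD T1:  M=7  r_T1=7
  10) CAS  T1:  M=8  r_T1=7 ✓

T1 = (2, 0)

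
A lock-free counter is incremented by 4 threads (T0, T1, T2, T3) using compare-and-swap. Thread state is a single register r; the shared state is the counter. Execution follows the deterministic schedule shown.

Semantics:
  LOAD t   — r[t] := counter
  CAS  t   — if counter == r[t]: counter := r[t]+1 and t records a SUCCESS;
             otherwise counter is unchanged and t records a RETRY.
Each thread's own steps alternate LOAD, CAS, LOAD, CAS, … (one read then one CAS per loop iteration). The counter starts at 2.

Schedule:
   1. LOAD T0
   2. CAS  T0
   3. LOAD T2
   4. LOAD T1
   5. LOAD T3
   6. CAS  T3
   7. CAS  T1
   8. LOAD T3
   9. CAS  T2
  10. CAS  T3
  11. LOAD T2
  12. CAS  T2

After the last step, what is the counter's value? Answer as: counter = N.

counter = 6

[1] T0.load  rd  (counter 2, T0.r 2)
[2] T0.cas  hit  (counter 3, T0.r 2)
[3] T2.load  rd  (counter 3, T2.r 3)
[4] T1.load  rd  (counter 3, T1.r 3)
[5] T3.load  rd  (counter 3, T3.r 3)
[6] T3.cas  hit  (counter 4, T3.r 3)
[7] T1.cas  miss  (counter 4, T1.r 3)
[8] T3.load  rd  (counter 4, T3.r 4)
[9] T2.cas  miss  (counter 4, T2.r 3)
[10] T3.cas  hit  (counter 5, T3.r 4)
[11] T2.load  rd  (counter 5, T2.r 5)
[12] T2.cas  hit  (counter 6, T2.r 5)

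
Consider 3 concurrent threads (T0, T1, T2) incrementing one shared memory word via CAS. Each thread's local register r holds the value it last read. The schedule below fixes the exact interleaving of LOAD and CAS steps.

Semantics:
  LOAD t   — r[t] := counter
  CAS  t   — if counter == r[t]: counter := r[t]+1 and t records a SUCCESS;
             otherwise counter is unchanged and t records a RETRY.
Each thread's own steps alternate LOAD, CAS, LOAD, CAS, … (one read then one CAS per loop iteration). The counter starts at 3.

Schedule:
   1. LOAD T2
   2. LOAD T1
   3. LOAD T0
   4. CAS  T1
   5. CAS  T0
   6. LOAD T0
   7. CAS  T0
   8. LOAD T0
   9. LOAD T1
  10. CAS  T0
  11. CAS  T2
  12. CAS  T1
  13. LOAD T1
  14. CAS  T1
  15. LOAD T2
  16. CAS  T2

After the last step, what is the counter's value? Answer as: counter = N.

1. LOAD T2 → mem=3 r[T2]=3 [LOAD]
2. LOAD T1 → mem=3 r[T1]=3 [LOAD]
3. LOAD T0 → mem=3 r[T0]=3 [LOAD]
4. CAS T1 → mem=4 r[T1]=3 [OK]
5. CAS T0 → mem=4 r[T0]=3 [RETRY]
6. LOAD T0 → mem=4 r[T0]=4 [LOAD]
7. CAS T0 → mem=5 r[T0]=4 [OK]
8. LOAD T0 → mem=5 r[T0]=5 [LOAD]
9. LOAD T1 → mem=5 r[T1]=5 [LOAD]
10. CAS T0 → mem=6 r[T0]=5 [OK]
11. CAS T2 → mem=6 r[T2]=3 [RETRY]
12. CAS T1 → mem=6 r[T1]=5 [RETRY]
13. LOAD T1 → mem=6 r[T1]=6 [LOAD]
14. CAS T1 → mem=7 r[T1]=6 [OK]
15. LOAD T2 → mem=7 r[T2]=7 [LOAD]
16. CAS T2 → mem=8 r[T2]=7 [OK]

counter = 8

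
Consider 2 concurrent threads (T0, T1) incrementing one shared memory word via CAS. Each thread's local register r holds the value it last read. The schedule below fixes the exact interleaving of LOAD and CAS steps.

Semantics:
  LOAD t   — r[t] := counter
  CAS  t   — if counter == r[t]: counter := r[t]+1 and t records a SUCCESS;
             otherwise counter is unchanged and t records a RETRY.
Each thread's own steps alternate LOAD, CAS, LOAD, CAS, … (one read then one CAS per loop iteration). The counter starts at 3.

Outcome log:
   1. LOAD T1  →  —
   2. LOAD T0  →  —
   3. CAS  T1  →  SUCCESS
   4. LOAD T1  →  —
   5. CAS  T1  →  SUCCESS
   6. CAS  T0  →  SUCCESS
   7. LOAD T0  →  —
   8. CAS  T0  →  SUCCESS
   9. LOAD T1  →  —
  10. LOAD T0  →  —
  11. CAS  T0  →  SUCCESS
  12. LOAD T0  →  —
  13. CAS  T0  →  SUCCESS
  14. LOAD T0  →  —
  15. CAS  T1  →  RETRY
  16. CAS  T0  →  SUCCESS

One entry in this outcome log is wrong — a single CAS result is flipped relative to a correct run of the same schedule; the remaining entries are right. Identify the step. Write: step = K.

Reference trace:
   1) LOAD T1:  M=3  r_T1=3
   2) LOAD T0:  M=3  r_T0=3
   3) CAS  T1:  M=4  r_T1=3 ✓
   4) LOAD T1:  M=4  r_T1=4
   5) CAS  T1:  M=5  r_T1=4 ✓
   6) CAS  T0:  M=5  r_T0=3 ✗
   7) LOAD T0:  M=5  r_T0=5
   8) CAS  T0:  M=6  r_T0=5 ✓
   9) LOAD T1:  M=6  r_T1=6
  10) LOAD T0:  M=6  r_T0=6
  11) CAS  T0:  M=7  r_T0=6 ✓
  12) LOAD T0:  M=7  r_T0=7
  13) CAS  T0:  M=8  r_T0=7 ✓
  14) LOAD T0:  M=8  r_T0=8
  15) CAS  T1:  M=8  r_T1=6 ✗
  16) CAS  T0:  M=9  r_T0=8 ✓
Log disagrees first at step 6.

step = 6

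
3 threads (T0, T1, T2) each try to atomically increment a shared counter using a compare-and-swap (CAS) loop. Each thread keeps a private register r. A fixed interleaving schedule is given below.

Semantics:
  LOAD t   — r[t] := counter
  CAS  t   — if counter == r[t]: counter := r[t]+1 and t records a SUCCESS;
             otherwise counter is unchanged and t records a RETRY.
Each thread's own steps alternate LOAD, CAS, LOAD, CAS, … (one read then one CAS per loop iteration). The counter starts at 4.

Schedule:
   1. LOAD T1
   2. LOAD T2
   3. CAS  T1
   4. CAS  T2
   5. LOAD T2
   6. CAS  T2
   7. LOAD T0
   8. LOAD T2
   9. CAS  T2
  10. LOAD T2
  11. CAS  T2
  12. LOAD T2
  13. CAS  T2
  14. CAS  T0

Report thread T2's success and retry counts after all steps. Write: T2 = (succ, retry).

1. LOAD T1 → mem=4 r[T1]=4 [LOAD]
2. LOAD T2 → mem=4 r[T2]=4 [LOAD]
3. CAS T1 → mem=5 r[T1]=4 [OK]
4. CAS T2 → mem=5 r[T2]=4 [RETRY]
5. LOAD T2 → mem=5 r[T2]=5 [LOAD]
6. CAS T2 → mem=6 r[T2]=5 [OK]
7. LOAD T0 → mem=6 r[T0]=6 [LOAD]
8. LOAD T2 → mem=6 r[T2]=6 [LOAD]
9. CAS T2 → mem=7 r[T2]=6 [OK]
10. LOAD T2 → mem=7 r[T2]=7 [LOAD]
11. CAS T2 → mem=8 r[T2]=7 [OK]
12. LOAD T2 → mem=8 r[T2]=8 [LOAD]
13. CAS T2 → mem=9 r[T2]=8 [OK]
14. CAS T0 → mem=9 r[T0]=6 [RETRY]

T2 = (4, 1)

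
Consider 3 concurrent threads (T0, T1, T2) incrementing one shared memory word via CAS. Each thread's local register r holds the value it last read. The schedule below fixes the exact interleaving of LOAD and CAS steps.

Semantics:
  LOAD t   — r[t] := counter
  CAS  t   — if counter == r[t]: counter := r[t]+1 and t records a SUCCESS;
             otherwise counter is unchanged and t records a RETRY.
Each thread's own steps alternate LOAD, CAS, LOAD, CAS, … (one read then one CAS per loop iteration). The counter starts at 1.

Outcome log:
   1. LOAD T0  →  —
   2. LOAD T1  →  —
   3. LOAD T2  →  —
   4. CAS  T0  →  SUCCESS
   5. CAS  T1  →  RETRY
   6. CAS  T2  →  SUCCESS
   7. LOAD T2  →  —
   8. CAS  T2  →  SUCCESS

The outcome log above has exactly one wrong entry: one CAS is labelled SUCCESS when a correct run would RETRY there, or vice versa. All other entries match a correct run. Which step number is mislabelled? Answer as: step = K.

step = 6

Re-executing:
[1] T0.load  rd  (counter 1, T0.r 1)
[2] T1.load  rd  (counter 1, T1.r 1)
[3] T2.load  rd  (counter 1, T2.r 1)
[4] T0.cas  hit  (counter 2, T0.r 1)
[5] T1.cas  miss  (counter 2, T1.r 1)
[6] T2.cas  miss  (counter 2, T2.r 1)
[7] T2.load  rd  (counter 2, T2.r 2)
[8] T2.cas  hit  (counter 3, T2.r 2)
Log disagrees first at step 6.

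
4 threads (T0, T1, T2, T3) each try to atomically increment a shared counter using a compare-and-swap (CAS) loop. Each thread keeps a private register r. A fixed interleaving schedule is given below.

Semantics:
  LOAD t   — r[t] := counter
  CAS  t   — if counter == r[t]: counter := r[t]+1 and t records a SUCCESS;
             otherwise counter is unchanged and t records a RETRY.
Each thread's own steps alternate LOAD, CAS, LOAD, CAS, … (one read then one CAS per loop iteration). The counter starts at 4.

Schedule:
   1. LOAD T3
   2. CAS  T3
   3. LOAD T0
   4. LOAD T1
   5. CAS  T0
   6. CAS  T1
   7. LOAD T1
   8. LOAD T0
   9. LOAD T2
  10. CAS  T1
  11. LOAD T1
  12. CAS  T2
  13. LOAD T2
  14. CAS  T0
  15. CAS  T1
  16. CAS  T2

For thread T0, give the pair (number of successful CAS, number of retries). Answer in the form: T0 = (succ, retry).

step 1: T3 LOAD ⇒ load; ctr=4 reg=4
step 2: T3 CAS ⇒ ok; ctr=5 reg=4
step 3: T0 LOAD ⇒ load; ctr=5 reg=5
step 4: T1 LOAD ⇒ load; ctr=5 reg=5
step 5: T0 CAS ⇒ ok; ctr=6 reg=5
step 6: T1 CAS ⇒ retry; ctr=6 reg=5
step 7: T1 LOAD ⇒ load; ctr=6 reg=6
step 8: T0 LOAD ⇒ load; ctr=6 reg=6
step 9: T2 LOAD ⇒ load; ctr=6 reg=6
step 10: T1 CAS ⇒ ok; ctr=7 reg=6
step 11: T1 LOAD ⇒ load; ctr=7 reg=7
step 12: T2 CAS ⇒ retry; ctr=7 reg=6
step 13: T2 LOAD ⇒ load; ctr=7 reg=7
step 14: T0 CAS ⇒ retry; ctr=7 reg=6
step 15: T1 CAS ⇒ ok; ctr=8 reg=7
step 16: T2 CAS ⇒ retry; ctr=8 reg=7

T0 = (1, 1)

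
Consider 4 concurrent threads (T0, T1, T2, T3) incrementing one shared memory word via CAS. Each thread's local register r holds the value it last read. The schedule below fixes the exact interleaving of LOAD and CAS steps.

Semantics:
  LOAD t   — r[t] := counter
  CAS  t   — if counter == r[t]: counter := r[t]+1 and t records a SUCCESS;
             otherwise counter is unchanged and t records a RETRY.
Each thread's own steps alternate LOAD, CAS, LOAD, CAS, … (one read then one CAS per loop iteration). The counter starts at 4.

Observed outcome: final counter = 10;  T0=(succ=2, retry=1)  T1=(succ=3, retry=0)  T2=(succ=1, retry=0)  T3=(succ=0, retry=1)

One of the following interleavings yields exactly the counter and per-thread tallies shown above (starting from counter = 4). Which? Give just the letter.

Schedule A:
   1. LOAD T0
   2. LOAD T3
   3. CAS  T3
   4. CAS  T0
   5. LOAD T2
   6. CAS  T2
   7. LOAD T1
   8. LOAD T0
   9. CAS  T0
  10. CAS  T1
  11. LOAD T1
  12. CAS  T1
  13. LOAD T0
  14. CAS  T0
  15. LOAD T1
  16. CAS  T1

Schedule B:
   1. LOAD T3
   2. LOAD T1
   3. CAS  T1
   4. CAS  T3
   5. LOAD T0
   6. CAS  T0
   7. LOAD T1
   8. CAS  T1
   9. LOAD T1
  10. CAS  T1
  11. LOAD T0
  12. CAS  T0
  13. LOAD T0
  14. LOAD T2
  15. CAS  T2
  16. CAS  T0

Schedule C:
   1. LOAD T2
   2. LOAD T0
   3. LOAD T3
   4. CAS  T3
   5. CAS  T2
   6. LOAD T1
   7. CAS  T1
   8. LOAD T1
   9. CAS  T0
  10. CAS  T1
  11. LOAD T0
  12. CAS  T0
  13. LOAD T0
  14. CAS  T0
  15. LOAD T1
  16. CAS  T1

Tracing schedule B:
step 1: T3 LOAD ⇒ load; ctr=4 reg=4
step 2: T1 LOAD ⇒ load; ctr=4 reg=4
step 3: T1 CAS ⇒ ok; ctr=5 reg=4
step 4: T3 CAS ⇒ retry; ctr=5 reg=4
step 5: T0 LOAD ⇒ load; ctr=5 reg=5
step 6: T0 CAS ⇒ ok; ctr=6 reg=5
step 7: T1 LOAD ⇒ load; ctr=6 reg=6
step 8: T1 CAS ⇒ ok; ctr=7 reg=6
step 9: T1 LOAD ⇒ load; ctr=7 reg=7
step 10: T1 CAS ⇒ ok; ctr=8 reg=7
step 11: T0 LOAD ⇒ load; ctr=8 reg=8
step 12: T0 CAS ⇒ ok; ctr=9 reg=8
step 13: T0 LOAD ⇒ load; ctr=9 reg=9
step 14: T2 LOAD ⇒ load; ctr=9 reg=9
step 15: T2 CAS ⇒ ok; ctr=10 reg=9
step 16: T0 CAS ⇒ retry; ctr=10 reg=9

B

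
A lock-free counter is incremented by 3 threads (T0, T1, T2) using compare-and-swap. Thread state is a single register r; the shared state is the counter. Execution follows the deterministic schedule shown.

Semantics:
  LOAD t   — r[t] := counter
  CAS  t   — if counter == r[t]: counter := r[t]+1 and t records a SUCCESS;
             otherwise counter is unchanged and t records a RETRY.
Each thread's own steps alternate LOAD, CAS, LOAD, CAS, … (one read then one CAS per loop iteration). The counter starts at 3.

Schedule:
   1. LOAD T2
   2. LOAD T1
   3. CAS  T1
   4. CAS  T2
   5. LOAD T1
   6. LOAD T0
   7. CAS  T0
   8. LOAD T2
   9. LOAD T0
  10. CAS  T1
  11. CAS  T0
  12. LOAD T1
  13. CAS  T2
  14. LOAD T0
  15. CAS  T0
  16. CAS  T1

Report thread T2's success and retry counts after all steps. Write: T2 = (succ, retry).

#1 T2 reads 3
#2 T1 reads 3
#3 T1 CAS(3→4) writes; counter now 4
#4 T2 CAS(3→4) fails; counter now 4
#5 T1 reads 4
#6 T0 reads 4
#7 T0 CAS(4→5) writes; counter now 5
#8 T2 reads 5
#9 T0 reads 5
#10 T1 CAS(4→5) fails; counter now 5
#11 T0 CAS(5→6) writes; counter now 6
#12 T1 reads 6
#13 T2 CAS(5→6) fails; counter now 6
#14 T0 reads 6
#15 T0 CAS(6→7) writes; counter now 7
#16 T1 CAS(6→7) fails; counter now 7

T2 = (0, 2)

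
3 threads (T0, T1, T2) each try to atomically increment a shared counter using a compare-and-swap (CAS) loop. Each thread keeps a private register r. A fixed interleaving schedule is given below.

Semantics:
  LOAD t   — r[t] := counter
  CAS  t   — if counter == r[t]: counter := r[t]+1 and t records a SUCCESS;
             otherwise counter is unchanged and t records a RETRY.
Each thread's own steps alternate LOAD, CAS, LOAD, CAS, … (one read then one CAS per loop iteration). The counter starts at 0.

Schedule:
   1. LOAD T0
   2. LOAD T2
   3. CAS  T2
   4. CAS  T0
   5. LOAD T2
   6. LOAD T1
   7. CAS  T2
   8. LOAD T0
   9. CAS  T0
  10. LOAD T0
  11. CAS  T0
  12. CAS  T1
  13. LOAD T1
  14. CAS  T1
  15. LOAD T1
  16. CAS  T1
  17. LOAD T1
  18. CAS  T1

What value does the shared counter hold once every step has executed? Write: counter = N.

counter = 7

#1 T0 reads 0
#2 T2 reads 0
#3 T2 CAS(0→1) writes; counter now 1
#4 T0 CAS(0→1) fails; counter now 1
#5 T2 reads 1
#6 T1 reads 1
#7 T2 CAS(1→2) writes; counter now 2
#8 T0 reads 2
#9 T0 CAS(2→3) writes; counter now 3
#10 T0 reads 3
#11 T0 CAS(3→4) writes; counter now 4
#12 T1 CAS(1→2) fails; counter now 4
#13 T1 reads 4
#14 T1 CAS(4→5) writes; counter now 5
#15 T1 reads 5
#16 T1 CAS(5→6) writes; counter now 6
#17 T1 reads 6
#18 T1 CAS(6→7) writes; counter now 7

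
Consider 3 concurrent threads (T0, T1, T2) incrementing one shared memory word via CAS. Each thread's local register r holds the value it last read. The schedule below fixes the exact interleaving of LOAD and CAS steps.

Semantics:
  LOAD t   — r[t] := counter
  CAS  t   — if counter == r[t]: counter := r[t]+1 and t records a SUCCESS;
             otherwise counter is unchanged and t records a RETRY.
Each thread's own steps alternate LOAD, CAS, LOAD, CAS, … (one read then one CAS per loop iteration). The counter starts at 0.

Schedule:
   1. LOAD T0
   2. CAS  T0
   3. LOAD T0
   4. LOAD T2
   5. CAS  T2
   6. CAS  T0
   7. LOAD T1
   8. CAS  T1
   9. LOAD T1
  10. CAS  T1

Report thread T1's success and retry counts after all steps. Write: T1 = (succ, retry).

T1 = (2, 0)

step 1: T0 LOAD ⇒ load; ctr=0 reg=0
step 2: T0 CAS ⇒ ok; ctr=1 reg=0
step 3: T0 LOAD ⇒ load; ctr=1 reg=1
step 4: T2 LOAD ⇒ load; ctr=1 reg=1
step 5: T2 CAS ⇒ ok; ctr=2 reg=1
step 6: T0 CAS ⇒ retry; ctr=2 reg=1
step 7: T1 LOAD ⇒ load; ctr=2 reg=2
step 8: T1 CAS ⇒ ok; ctr=3 reg=2
step 9: T1 LOAD ⇒ load; ctr=3 reg=3
step 10: T1 CAS ⇒ ok; ctr=4 reg=3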